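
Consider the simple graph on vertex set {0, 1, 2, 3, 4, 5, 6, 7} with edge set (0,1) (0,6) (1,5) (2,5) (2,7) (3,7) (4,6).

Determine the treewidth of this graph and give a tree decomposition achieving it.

Treewidth 1.
One such decomposition:
Bags: B1 = {4, 6}  B2 = {0, 6}  B3 = {0, 1}  B4 = {1, 5}  B5 = {2, 5}  B6 = {2, 7}  B7 = {3, 7}
Tree: B1–B2, B2–B3, B3–B4, B4–B5, B5–B6, B6–B7

Each bag holds 2 vertices, so the decomposition has width 1, which upper-bounds the treewidth. G has an edge, so its treewidth is at least 1. Combining the bounds, tw(G) = 1.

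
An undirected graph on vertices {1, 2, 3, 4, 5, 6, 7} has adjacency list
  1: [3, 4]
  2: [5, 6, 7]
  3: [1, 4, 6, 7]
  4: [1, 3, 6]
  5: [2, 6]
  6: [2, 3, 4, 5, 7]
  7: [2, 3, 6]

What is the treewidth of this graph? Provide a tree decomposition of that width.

The largest bag has 3 vertices, giving width 2; this decomposition certifies tw(G) ≤ 2. On the other hand G contains the 3-clique {1, 3, 4}. A clique must lie in a single bag of any decomposition, so no decomposition can have width below 2. The upper and lower bounds meet at 2, so that is the treewidth.

Treewidth 2.
One optimal decomposition is:
Bags: B1 = {3, 4, 6}  B2 = {1, 3, 4}  B3 = {3, 6, 7}  B4 = {2, 6, 7}  B5 = {2, 5, 6}
Tree: B1–B2, B1–B3, B3–B4, B4–B5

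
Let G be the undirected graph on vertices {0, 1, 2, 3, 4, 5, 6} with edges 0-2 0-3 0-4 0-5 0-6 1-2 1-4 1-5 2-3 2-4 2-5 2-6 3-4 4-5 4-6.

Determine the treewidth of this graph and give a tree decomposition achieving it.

The largest bag has 4 vertices, giving width 3; this decomposition certifies tw(G) ≤ 3. For the lower bound, the 4 vertices {0, 2, 3, 4} are pairwise adjacent, and any tree decomposition puts a clique entirely inside one bag — forcing width ≥ 3. Hence tw(G) = 3 exactly.

Treewidth 3.
One such decomposition:
Bags: B1 = {0, 2, 3, 4}  B2 = {0, 2, 4, 5}  B3 = {0, 2, 4, 6}  B4 = {1, 2, 4, 5}
Tree: B1–B2, B2–B3, B2–B4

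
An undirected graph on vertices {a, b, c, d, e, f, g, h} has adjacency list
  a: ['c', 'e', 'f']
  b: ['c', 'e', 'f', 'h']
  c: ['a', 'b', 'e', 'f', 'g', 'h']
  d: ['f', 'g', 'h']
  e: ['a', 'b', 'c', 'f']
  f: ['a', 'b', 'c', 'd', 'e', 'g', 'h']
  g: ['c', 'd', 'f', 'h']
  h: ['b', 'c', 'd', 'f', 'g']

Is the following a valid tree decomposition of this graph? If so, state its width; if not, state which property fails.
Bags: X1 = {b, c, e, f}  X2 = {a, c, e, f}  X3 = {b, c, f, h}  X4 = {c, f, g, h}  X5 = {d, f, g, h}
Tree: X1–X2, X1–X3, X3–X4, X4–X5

Yes; width 3.

Vertex coverage: the bags together contain {a, b, c, d, e, f, g, h}, the full vertex set. Edge coverage: each edge of G has both endpoints in at least one bag. Running intersection: for every vertex, the bags containing it form a connected subtree. All three properties hold, so this is a valid tree decomposition of width max|bag| − 1 = 3, and hence tw(G) ≤ 3.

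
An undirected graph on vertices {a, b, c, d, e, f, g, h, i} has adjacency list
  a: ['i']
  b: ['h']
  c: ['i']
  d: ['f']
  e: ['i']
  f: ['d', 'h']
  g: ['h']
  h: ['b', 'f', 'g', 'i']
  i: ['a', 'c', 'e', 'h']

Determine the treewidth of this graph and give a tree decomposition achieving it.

The largest bag has 2 vertices, giving width 1; this decomposition certifies tw(G) ≤ 1. Since G has at least one edge (e.g. b–h), it is not an edgeless graph, so tw(G) ≥ 1. Therefore the treewidth is 1.

Treewidth 1.
Bags: B1 = {b, h}  B2 = {g, h}  B3 = {f, h}  B4 = {h, i}  B5 = {c, i}  B6 = {e, i}  B7 = {a, i}  B8 = {d, f}
Tree: B1–B2, B2–B3, B2–B4, B4–B5, B5–B6, B5–B7, B3–B8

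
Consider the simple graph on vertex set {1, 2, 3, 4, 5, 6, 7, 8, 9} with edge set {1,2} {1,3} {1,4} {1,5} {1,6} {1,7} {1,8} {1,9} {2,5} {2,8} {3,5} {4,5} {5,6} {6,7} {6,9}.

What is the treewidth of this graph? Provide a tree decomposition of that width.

Treewidth 2.
One optimal decomposition is:
Bags: B1 = {1, 4, 5}  B2 = {1, 5, 6}  B3 = {1, 6, 9}  B4 = {1, 6, 7}  B5 = {1, 2, 5}  B6 = {1, 2, 8}  B7 = {1, 3, 5}
Tree: B1–B2, B2–B3, B3–B4, B1–B5, B5–B6, B5–B7

Each bag holds 3 vertices, so the decomposition has width 2, which upper-bounds the treewidth. Conversely, {1, 2, 8} is a clique of size 3, and the vertices of any clique must share a bag in every tree decomposition; so some bag has ≥ 3 vertices and tw(G) ≥ 2. Therefore the treewidth is 2.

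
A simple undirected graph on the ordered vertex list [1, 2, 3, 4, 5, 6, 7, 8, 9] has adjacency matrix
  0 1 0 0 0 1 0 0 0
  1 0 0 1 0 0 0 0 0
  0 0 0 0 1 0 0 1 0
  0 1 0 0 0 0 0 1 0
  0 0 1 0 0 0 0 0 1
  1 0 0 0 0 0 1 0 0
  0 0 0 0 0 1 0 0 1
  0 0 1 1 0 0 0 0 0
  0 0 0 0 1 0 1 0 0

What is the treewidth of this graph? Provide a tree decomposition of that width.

Every bag has size at most 3, so the width is 3 − 1 = 2 and tw(G) ≤ 2. Since 8–4–2–1–6–7–9–5–3–8 is a cycle in G, G is not acyclic. Forests are exactly the graphs of treewidth ≤ 1, so tw(G) ≥ 2. Therefore the treewidth is 2.

Treewidth 2.
One optimal decomposition is:
Bags: B1 = {2, 4, 8}  B2 = {1, 2, 8}  B3 = {1, 6, 8}  B4 = {6, 7, 8}  B5 = {7, 8, 9}  B6 = {5, 8, 9}  B7 = {3, 5, 8}
Tree: B1–B2, B2–B3, B3–B4, B4–B5, B5–B6, B6–B7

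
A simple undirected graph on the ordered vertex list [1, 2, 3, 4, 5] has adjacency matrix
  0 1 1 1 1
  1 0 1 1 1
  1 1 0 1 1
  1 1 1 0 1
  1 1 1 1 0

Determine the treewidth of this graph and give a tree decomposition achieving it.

Treewidth 4.
One optimal decomposition is:
Bags: B1 = {1, 2, 3, 4, 5}
Tree: (single bag)

With just one bag of size 5, the width is 5 − 1 = 4, so tw(G) ≤ 4. On the other hand G contains the 5-clique {1, 2, 3, 4, 5}. A clique must lie in a single bag of any decomposition, so no decomposition can have width below 4. Hence tw(G) = 4 exactly.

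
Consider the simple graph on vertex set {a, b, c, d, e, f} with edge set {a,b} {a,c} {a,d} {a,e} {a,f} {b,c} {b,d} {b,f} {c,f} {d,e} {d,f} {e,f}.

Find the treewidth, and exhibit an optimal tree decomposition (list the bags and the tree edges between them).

Treewidth 3.
Bags: B1 = {a, b, c, f}  B2 = {a, b, d, f}  B3 = {a, d, e, f}
Tree: B1–B2, B2–B3

The largest bag has 4 vertices, giving width 3; this decomposition certifies tw(G) ≤ 3. For the lower bound, the 4 vertices {a, d, e, f} are pairwise adjacent, and any tree decomposition puts a clique entirely inside one bag — forcing width ≥ 3. Hence tw(G) = 3 exactly.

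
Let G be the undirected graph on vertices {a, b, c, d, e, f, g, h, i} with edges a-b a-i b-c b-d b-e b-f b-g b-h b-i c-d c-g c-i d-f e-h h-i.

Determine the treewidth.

A width-2 tree decomposition is:
Bags: B1 = {b, c, i}  B2 = {a, b, i}  B3 = {b, c, g}  B4 = {b, c, d}  B5 = {b, h, i}  B6 = {b, d, f}  B7 = {b, e, h}
Tree: B1–B2, B1–B3, B3–B4, B2–B5, B4–B6, B5–B7
Each bag holds 3 vertices, so the decomposition has width 2, which upper-bounds the treewidth. On the other hand G contains the 3-clique {b, c, d}. A clique must lie in a single bag of any decomposition, so no decomposition can have width below 2. Hence tw(G) = 2 exactly.

2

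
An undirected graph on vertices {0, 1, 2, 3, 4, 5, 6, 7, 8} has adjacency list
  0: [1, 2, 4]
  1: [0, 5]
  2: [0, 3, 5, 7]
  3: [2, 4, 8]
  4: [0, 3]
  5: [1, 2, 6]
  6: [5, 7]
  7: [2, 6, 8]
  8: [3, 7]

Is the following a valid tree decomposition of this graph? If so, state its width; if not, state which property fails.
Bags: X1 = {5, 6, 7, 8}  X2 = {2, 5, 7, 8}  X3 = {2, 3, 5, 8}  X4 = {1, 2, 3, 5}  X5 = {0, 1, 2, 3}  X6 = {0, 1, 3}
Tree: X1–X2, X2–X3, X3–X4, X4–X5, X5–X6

A tree decomposition must satisfy three properties: every vertex lies in some bag; for every edge, both endpoints lie together in some bag; and for every vertex, the bags containing it form a connected subtree. Here vertex 4 appears in no bag, so the decomposition is invalid.

No — vertex 4 appears in no bag.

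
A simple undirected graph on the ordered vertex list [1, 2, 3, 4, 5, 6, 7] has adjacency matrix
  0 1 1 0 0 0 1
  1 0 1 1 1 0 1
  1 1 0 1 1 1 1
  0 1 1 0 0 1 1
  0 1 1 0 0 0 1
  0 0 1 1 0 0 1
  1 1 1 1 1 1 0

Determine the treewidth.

A width-3 tree decomposition is:
Bags: B1 = {1, 2, 3, 7}  B2 = {2, 3, 5, 7}  B3 = {2, 3, 4, 7}  B4 = {3, 4, 6, 7}
Tree: B1–B2, B2–B3, B3–B4
Each bag holds 4 vertices, so the decomposition has width 3, which upper-bounds the treewidth. On the other hand G contains the 4-clique {1, 2, 3, 7}. A clique must lie in a single bag of any decomposition, so no decomposition can have width below 3. Therefore the treewidth is 3.

3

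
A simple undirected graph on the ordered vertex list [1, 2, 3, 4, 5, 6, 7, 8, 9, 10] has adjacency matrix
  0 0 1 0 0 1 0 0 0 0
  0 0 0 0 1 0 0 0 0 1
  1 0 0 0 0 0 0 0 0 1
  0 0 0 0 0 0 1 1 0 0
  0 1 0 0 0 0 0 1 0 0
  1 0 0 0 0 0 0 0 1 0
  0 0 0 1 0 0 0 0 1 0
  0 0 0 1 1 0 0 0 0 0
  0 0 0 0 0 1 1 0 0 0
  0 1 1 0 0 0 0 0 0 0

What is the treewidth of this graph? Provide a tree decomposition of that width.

Treewidth 2.
One optimal decomposition is:
Bags: B1 = {2, 5, 10}  B2 = {3, 5, 10}  B3 = {1, 3, 5}  B4 = {1, 5, 6}  B5 = {5, 6, 9}  B6 = {5, 7, 9}  B7 = {4, 5, 7}  B8 = {4, 5, 8}
Tree: B1–B2, B2–B3, B3–B4, B4–B5, B5–B6, B6–B7, B7–B8

The largest bag has 3 vertices, giving width 2; this decomposition certifies tw(G) ≤ 2. The edges 5–2–10–3–1–6–9–7–4–8–5 form a cycle, so G is not a tree and its treewidth is at least 2. Therefore the treewidth is 2.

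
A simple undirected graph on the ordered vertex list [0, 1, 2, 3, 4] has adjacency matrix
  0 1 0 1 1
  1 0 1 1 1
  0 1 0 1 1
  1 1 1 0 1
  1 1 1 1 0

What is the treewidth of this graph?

A width-3 tree decomposition is:
Bags: B1 = {0, 1, 3, 4}  B2 = {1, 2, 3, 4}
Tree: B1–B2
Each bag holds 4 vertices, so the decomposition has width 3, which upper-bounds the treewidth. Conversely, {0, 1, 3, 4} is a clique of size 4, and the vertices of any clique must share a bag in every tree decomposition; so some bag has ≥ 4 vertices and tw(G) ≥ 3. Combining the bounds, tw(G) = 3.

3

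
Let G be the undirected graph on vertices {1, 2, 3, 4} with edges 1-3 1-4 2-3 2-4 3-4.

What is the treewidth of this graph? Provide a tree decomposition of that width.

Each bag holds 3 vertices, so the decomposition has width 2, which upper-bounds the treewidth. Conversely, {1, 3, 4} is a clique of size 3, and the vertices of any clique must share a bag in every tree decomposition; so some bag has ≥ 3 vertices and tw(G) ≥ 2. Therefore the treewidth is 2.

Treewidth 2.
Bags: B1 = {2, 3, 4}  B2 = {1, 3, 4}
Tree: B1–B2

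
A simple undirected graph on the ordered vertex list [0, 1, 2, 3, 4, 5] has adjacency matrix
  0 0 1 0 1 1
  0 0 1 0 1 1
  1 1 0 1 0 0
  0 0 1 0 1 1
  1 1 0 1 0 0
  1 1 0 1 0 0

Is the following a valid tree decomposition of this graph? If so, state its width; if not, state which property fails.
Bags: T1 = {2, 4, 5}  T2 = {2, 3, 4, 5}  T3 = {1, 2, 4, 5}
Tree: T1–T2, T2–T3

No — vertex 0 appears in no bag.

A tree decomposition must satisfy three properties: every vertex lies in some bag; for every edge, both endpoints lie together in some bag; and for every vertex, the bags containing it form a connected subtree. Here vertex 0 appears in no bag, so the decomposition is invalid.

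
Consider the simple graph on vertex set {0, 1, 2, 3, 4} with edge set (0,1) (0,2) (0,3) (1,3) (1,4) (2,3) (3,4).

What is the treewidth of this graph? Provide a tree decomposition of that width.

The largest bag has 3 vertices, giving width 2; this decomposition certifies tw(G) ≤ 2. For the lower bound, the 3 vertices {0, 1, 3} are pairwise adjacent, and any tree decomposition puts a clique entirely inside one bag — forcing width ≥ 2. Therefore the treewidth is 2.

Treewidth 2.
Bags: B1 = {0, 1, 3}  B2 = {1, 3, 4}  B3 = {0, 2, 3}
Tree: B1–B2, B1–B3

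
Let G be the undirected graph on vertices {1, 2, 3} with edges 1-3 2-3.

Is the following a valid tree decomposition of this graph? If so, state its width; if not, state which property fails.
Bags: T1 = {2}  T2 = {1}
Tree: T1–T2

A tree decomposition must satisfy three properties: every vertex lies in some bag; for every edge, both endpoints lie together in some bag; and for every vertex, the bags containing it form a connected subtree. Here vertex 3 appears in no bag, so the decomposition is invalid.

No — vertex 3 appears in no bag.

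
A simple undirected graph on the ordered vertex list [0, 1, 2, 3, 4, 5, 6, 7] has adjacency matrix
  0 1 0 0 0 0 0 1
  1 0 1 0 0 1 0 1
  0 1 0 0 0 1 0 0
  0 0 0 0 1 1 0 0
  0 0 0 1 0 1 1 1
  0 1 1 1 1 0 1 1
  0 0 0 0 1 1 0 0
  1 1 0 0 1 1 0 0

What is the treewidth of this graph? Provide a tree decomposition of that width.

Treewidth 2.
One such decomposition:
Bags: B1 = {1, 5, 7}  B2 = {0, 1, 7}  B3 = {4, 5, 7}  B4 = {3, 4, 5}  B5 = {4, 5, 6}  B6 = {1, 2, 5}
Tree: B1–B2, B1–B3, B3–B4, B3–B5, B1–B6

Every bag has size at most 3, so the width is 3 − 1 = 2 and tw(G) ≤ 2. Conversely, {0, 1, 7} is a clique of size 3, and the vertices of any clique must share a bag in every tree decomposition; so some bag has ≥ 3 vertices and tw(G) ≥ 2. Therefore the treewidth is 2.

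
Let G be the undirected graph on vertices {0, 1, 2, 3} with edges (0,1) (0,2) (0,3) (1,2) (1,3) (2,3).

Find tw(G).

A width-3 tree decomposition is:
Bags: B1 = {0, 1, 2, 3}
Tree: (single bag)
A single bag containing all 4 vertices is trivially a valid decomposition of width 3. For the lower bound, the 4 vertices {0, 1, 2, 3} are pairwise adjacent, and any tree decomposition puts a clique entirely inside one bag — forcing width ≥ 3. The upper and lower bounds meet at 3, so that is the treewidth.

3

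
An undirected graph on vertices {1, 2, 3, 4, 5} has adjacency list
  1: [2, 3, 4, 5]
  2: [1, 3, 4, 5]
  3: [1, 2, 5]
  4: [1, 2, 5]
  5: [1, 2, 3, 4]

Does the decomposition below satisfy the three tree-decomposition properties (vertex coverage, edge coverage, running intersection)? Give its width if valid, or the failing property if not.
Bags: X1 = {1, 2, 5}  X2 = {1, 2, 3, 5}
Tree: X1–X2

A tree decomposition must satisfy three properties: every vertex lies in some bag; for every edge, both endpoints lie together in some bag; and for every vertex, the bags containing it form a connected subtree. Here vertex 4 appears in no bag, so the decomposition is invalid.

No — vertex 4 appears in no bag.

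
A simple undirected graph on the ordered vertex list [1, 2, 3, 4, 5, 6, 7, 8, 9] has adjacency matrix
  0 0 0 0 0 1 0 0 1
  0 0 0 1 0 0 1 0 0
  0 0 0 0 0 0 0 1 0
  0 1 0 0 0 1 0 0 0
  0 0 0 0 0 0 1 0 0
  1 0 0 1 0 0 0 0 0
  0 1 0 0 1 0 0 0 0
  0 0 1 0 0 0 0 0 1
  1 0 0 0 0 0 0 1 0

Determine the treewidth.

A width-1 tree decomposition is:
Bags: B1 = {3, 8}  B2 = {8, 9}  B3 = {1, 9}  B4 = {1, 6}  B5 = {4, 6}  B6 = {2, 4}  B7 = {2, 7}  B8 = {5, 7}
Tree: B1–B2, B2–B3, B3–B4, B4–B5, B5–B6, B6–B7, B7–B8
Every bag has size at most 2, so the width is 2 − 1 = 1 and tw(G) ≤ 1. G has an edge, so its treewidth is at least 1. Hence tw(G) = 1 exactly.

1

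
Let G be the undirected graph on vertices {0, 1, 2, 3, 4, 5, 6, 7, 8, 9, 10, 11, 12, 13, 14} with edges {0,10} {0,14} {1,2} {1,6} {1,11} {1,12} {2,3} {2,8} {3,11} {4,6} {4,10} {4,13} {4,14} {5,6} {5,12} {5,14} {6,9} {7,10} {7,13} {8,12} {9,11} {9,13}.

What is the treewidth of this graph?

A width-3 tree decomposition is:
Bags: B1 = {0, 7, 10, 14}  B2 = {4, 7, 10, 14}  B3 = {4, 7, 13, 14}  B4 = {4, 5, 13, 14}  B5 = {4, 5, 6, 13}  B6 = {5, 6, 9, 13}  B7 = {5, 6, 9, 12}  B8 = {1, 6, 9, 12}  B9 = {1, 9, 11, 12}  B10 = {1, 8, 11, 12}  B11 = {1, 2, 8, 11}  B12 = {2, 3, 8, 11}
Tree: B1–B2, B2–B3, B3–B4, B4–B5, B5–B6, B6–B7, B7–B8, B8–B9, B9–B10, B10–B11, B11–B12
Each bag holds 4 vertices, so the decomposition has width 3, which upper-bounds the treewidth. For the lower bound: the 4 vertex sets {0,7,10}, {14}, {4}, {5,6,9,13} are disjoint, each induces a connected subgraph, and every pair is joined by at least one edge of G. Contracting each set to a single vertex therefore yields K_{4} as a minor, and since treewidth is minor-monotone, tw(G) ≥ tw(K_{4}) = 3. The upper and lower bounds meet at 3, so that is the treewidth.

3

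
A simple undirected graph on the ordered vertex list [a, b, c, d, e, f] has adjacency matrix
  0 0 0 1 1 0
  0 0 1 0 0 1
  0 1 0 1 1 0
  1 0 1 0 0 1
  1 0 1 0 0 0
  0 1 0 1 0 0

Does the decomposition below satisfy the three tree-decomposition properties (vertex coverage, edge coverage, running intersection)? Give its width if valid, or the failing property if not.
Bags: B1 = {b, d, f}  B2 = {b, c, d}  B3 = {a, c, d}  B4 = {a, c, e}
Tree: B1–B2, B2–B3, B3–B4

Yes; width 2.

Checking the three conditions: (i) the bags cover all of {a, b, c, d, e, f}; (ii) for each edge, some bag contains both endpoints; (iii) the bags containing any fixed vertex form a subtree. All hold, so the decomposition is valid with width 3 − 1 = 2.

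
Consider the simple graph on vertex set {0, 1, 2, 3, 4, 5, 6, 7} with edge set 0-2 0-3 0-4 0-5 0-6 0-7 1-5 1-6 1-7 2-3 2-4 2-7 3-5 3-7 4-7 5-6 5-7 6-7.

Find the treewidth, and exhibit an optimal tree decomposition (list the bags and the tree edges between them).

Treewidth 3.
One optimal decomposition is:
Bags: B1 = {0, 3, 5, 7}  B2 = {0, 2, 3, 7}  B3 = {0, 2, 4, 7}  B4 = {0, 5, 6, 7}  B5 = {1, 5, 6, 7}
Tree: B1–B2, B2–B3, B1–B4, B4–B5

The largest bag has 4 vertices, giving width 3; this decomposition certifies tw(G) ≤ 3. On the other hand G contains the 4-clique {0, 2, 3, 7}. A clique must lie in a single bag of any decomposition, so no decomposition can have width below 3. Therefore the treewidth is 3.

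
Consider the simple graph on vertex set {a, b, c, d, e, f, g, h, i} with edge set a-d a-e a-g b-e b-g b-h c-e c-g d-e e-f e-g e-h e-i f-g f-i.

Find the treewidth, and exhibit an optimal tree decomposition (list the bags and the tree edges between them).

Treewidth 2.
One such decomposition:
Bags: B1 = {e, f, g}  B2 = {b, e, g}  B3 = {c, e, g}  B4 = {e, f, i}  B5 = {b, e, h}  B6 = {a, e, g}  B7 = {a, d, e}
Tree: B1–B2, B1–B3, B1–B4, B2–B5, B1–B6, B6–B7

Each bag holds 3 vertices, so the decomposition has width 2, which upper-bounds the treewidth. On the other hand G contains the 3-clique {a, d, e}. A clique must lie in a single bag of any decomposition, so no decomposition can have width below 2. Combining the bounds, tw(G) = 2.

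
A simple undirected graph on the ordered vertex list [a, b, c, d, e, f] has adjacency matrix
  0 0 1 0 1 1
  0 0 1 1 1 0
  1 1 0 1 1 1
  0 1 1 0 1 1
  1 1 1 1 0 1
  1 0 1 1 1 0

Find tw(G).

A width-3 tree decomposition is:
Bags: B1 = {c, d, e, f}  B2 = {b, c, d, e}  B3 = {a, c, e, f}
Tree: B1–B2, B1–B3
The largest bag has 4 vertices, giving width 3; this decomposition certifies tw(G) ≤ 3. On the other hand G contains the 4-clique {c, d, e, f}. A clique must lie in a single bag of any decomposition, so no decomposition can have width below 3. Hence tw(G) = 3 exactly.

3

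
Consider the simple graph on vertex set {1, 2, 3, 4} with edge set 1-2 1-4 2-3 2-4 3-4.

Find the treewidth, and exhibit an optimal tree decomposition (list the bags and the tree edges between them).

Every bag has size at most 3, so the width is 3 − 1 = 2 and tw(G) ≤ 2. Conversely, {1, 2, 4} is a clique of size 3, and the vertices of any clique must share a bag in every tree decomposition; so some bag has ≥ 3 vertices and tw(G) ≥ 2. Therefore the treewidth is 2.

Treewidth 2.
Bags: B1 = {2, 3, 4}  B2 = {1, 2, 4}
Tree: B1–B2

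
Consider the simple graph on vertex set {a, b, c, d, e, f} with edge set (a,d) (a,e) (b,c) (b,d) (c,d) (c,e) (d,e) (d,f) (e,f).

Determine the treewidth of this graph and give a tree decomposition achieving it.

Treewidth 2.
One such decomposition:
Bags: B1 = {c, d, e}  B2 = {d, e, f}  B3 = {a, d, e}  B4 = {b, c, d}
Tree: B1–B2, B1–B3, B1–B4

The largest bag has 3 vertices, giving width 2; this decomposition certifies tw(G) ≤ 2. For the lower bound, the 3 vertices {d, e, f} are pairwise adjacent, and any tree decomposition puts a clique entirely inside one bag — forcing width ≥ 2. Combining the bounds, tw(G) = 2.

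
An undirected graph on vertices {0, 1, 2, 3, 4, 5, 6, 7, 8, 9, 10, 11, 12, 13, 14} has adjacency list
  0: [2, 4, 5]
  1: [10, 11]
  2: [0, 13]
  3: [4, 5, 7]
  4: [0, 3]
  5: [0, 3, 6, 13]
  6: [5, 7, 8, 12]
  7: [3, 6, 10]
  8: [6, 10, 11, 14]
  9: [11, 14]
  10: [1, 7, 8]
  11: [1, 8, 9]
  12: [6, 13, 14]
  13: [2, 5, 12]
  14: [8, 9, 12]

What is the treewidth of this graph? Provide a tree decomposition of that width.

Treewidth 3.
One such decomposition:
Bags: B1 = {1, 9, 10, 11}  B2 = {8, 9, 10, 11}  B3 = {8, 9, 10, 14}  B4 = {7, 8, 10, 14}  B5 = {6, 7, 8, 14}  B6 = {6, 7, 12, 14}  B7 = {3, 6, 7, 12}  B8 = {3, 5, 6, 12}  B9 = {3, 5, 12, 13}  B10 = {3, 4, 5, 13}  B11 = {0, 4, 5, 13}  B12 = {0, 2, 4, 13}
Tree: B1–B2, B2–B3, B3–B4, B4–B5, B5–B6, B6–B7, B7–B8, B8–B9, B9–B10, B10–B11, B11–B12

Each bag holds 4 vertices, so the decomposition has width 3, which upper-bounds the treewidth. For the lower bound: the 4 vertex sets {1,9,11}, {10}, {8}, {6,7,12,14} are disjoint, each induces a connected subgraph, and every pair is joined by at least one edge of G. Contracting each set to a single vertex therefore yields K_{4} as a minor, and since treewidth is minor-monotone, tw(G) ≥ tw(K_{4}) = 3. The upper and lower bounds meet at 3, so that is the treewidth.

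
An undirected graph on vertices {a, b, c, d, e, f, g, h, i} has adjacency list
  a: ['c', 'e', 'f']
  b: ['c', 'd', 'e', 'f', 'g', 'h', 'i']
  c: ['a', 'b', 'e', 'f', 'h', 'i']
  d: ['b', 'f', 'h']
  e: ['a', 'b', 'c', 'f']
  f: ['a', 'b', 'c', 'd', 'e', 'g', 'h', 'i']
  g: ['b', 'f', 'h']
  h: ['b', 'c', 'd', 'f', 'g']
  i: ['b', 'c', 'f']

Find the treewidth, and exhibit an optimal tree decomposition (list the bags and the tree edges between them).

Treewidth 3.
One optimal decomposition is:
Bags: B1 = {b, c, e, f}  B2 = {b, c, f, h}  B3 = {b, d, f, h}  B4 = {a, c, e, f}  B5 = {b, f, g, h}  B6 = {b, c, f, i}
Tree: B1–B2, B2–B3, B1–B4, B2–B5, B1–B6

The largest bag has 4 vertices, giving width 3; this decomposition certifies tw(G) ≤ 3. On the other hand G contains the 4-clique {a, c, e, f}. A clique must lie in a single bag of any decomposition, so no decomposition can have width below 3. Combining the bounds, tw(G) = 3.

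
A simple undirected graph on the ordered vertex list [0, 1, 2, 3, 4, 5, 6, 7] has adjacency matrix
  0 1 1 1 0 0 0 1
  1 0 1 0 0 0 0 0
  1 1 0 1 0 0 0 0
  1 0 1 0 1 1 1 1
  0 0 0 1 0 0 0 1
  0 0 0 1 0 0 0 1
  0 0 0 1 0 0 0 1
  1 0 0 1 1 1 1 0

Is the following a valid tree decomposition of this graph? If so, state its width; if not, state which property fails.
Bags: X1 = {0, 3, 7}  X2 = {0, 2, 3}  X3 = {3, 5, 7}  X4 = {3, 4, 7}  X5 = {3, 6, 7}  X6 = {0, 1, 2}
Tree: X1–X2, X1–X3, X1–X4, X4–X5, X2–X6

Yes; width 2.

Every vertex of G appears in some bag (union = {0, 1, 2, 3, 4, 5, 6, 7}); every edge is covered by a bag; and for each vertex v the set of bags containing v is connected in the bag tree. The decomposition is therefore valid. The largest bag has 3 vertices, so the width is 2.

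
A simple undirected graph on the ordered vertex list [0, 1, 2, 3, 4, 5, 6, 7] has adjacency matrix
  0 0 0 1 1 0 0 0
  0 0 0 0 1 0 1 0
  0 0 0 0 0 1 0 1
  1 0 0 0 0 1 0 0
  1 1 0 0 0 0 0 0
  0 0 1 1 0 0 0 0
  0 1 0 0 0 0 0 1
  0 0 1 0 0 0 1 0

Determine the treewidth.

A width-2 tree decomposition is:
Bags: B1 = {0, 3, 4}  B2 = {3, 4, 5}  B3 = {2, 4, 5}  B4 = {2, 4, 7}  B5 = {4, 6, 7}  B6 = {1, 4, 6}
Tree: B1–B2, B2–B3, B3–B4, B4–B5, B5–B6
The largest bag has 3 vertices, giving width 2; this decomposition certifies tw(G) ≤ 2. For the lower bound, G contains the cycle 4–0–3–5–2–7–6–1–4, so G is not a forest; only forests have treewidth ≤ 1, hence tw(G) ≥ 2. Therefore the treewidth is 2.

2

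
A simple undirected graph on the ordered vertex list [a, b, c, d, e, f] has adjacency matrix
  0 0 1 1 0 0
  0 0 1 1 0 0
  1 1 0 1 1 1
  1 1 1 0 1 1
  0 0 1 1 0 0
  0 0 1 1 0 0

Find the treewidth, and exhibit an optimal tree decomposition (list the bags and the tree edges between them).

Each bag holds 3 vertices, so the decomposition has width 2, which upper-bounds the treewidth. For the lower bound, the 3 vertices {c, d, e} are pairwise adjacent, and any tree decomposition puts a clique entirely inside one bag — forcing width ≥ 2. The upper and lower bounds meet at 2, so that is the treewidth.

Treewidth 2.
Bags: B1 = {c, d, e}  B2 = {b, c, d}  B3 = {a, c, d}  B4 = {c, d, f}
Tree: B1–B2, B1–B3, B2–B4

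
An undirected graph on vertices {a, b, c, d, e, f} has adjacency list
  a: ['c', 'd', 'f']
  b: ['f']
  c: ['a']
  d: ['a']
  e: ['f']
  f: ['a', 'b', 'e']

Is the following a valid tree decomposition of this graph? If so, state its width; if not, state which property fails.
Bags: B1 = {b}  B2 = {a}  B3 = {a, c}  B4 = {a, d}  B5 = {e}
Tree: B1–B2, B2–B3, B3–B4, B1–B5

No — vertex f appears in no bag.

A tree decomposition must satisfy three properties: every vertex lies in some bag; for every edge, both endpoints lie together in some bag; and for every vertex, the bags containing it form a connected subtree. Here vertex f appears in no bag, so the decomposition is invalid.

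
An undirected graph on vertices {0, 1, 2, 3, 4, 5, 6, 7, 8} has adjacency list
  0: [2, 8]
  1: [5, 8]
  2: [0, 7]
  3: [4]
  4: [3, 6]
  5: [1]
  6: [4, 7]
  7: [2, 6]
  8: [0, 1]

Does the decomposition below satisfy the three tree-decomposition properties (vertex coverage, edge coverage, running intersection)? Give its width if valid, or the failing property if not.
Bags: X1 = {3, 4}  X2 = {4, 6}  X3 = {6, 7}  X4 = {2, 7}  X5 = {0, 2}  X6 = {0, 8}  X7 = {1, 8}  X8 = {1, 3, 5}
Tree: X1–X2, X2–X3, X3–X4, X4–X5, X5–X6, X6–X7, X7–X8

No — bags containing vertex 3 are not connected in the tree.

A tree decomposition must satisfy three properties: every vertex lies in some bag; for every edge, both endpoints lie together in some bag; and for every vertex, the bags containing it form a connected subtree. Here bags containing vertex 3 are not connected in the tree, so the decomposition is invalid.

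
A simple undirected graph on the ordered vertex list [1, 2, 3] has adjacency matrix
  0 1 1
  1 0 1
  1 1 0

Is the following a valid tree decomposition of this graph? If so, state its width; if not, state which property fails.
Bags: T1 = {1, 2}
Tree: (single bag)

No — vertex 3 appears in no bag.

A tree decomposition must satisfy three properties: every vertex lies in some bag; for every edge, both endpoints lie together in some bag; and for every vertex, the bags containing it form a connected subtree. Here vertex 3 appears in no bag, so the decomposition is invalid.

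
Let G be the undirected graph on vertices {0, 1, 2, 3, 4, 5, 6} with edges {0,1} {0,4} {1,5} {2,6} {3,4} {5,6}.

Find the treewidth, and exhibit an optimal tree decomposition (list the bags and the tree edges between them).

Treewidth 1.
One such decomposition:
Bags: B1 = {3, 4}  B2 = {0, 4}  B3 = {0, 1}  B4 = {1, 5}  B5 = {5, 6}  B6 = {2, 6}
Tree: B1–B2, B2–B3, B3–B4, B4–B5, B5–B6

Every bag has size at most 2, so the width is 2 − 1 = 1 and tw(G) ≤ 1. G has an edge, so its treewidth is at least 1. The upper and lower bounds meet at 1, so that is the treewidth.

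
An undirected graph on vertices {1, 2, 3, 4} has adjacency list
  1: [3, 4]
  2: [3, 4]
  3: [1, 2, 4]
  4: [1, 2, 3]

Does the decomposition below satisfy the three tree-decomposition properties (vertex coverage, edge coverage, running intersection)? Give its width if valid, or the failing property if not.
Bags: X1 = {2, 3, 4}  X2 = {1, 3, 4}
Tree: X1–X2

Yes; width 2.

Vertex coverage: the bags together contain {1, 2, 3, 4}, the full vertex set. Edge coverage: each edge of G has both endpoints in at least one bag. Running intersection: for every vertex, the bags containing it form a connected subtree. All three properties hold, so this is a valid tree decomposition of width max|bag| − 1 = 2, and hence tw(G) ≤ 2.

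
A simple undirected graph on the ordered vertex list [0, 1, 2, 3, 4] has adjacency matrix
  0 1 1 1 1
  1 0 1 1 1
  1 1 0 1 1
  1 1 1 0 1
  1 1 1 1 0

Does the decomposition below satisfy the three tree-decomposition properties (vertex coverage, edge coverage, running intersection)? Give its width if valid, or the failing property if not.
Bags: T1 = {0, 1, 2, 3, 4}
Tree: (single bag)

Yes; width 4.

Every vertex of G appears in some bag (union = {0, 1, 2, 3, 4}); every edge is covered by a bag; and for each vertex v the set of bags containing v is connected in the bag tree. The decomposition is therefore valid. The largest bag has 5 vertices, so the width is 4.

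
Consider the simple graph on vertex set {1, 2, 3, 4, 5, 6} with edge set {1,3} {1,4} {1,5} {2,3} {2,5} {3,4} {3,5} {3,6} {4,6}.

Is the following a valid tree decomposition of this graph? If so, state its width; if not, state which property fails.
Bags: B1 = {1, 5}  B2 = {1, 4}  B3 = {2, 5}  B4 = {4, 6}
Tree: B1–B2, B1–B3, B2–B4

No — vertex 3 appears in no bag.

A tree decomposition must satisfy three properties: every vertex lies in some bag; for every edge, both endpoints lie together in some bag; and for every vertex, the bags containing it form a connected subtree. Here vertex 3 appears in no bag, so the decomposition is invalid.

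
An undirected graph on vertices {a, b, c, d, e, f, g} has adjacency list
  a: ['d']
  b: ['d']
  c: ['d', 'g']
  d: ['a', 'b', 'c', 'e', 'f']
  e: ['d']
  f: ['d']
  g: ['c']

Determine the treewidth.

A width-1 tree decomposition is:
Bags: B1 = {c, g}  B2 = {c, d}  B3 = {d, e}  B4 = {b, d}  B5 = {d, f}  B6 = {a, d}
Tree: B1–B2, B2–B3, B3–B4, B4–B5, B4–B6
The largest bag has 2 vertices, giving width 1; this decomposition certifies tw(G) ≤ 1. Any graph with an edge has treewidth ≥ 1, and G has the edge c–g. Therefore the treewidth is 1.

1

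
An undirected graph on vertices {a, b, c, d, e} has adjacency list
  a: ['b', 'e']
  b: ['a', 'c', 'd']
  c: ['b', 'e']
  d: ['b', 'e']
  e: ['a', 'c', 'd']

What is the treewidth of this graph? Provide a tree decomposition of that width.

Every bag has size at most 3, so the width is 3 − 1 = 2 and tw(G) ≤ 2. For the lower bound, G contains the cycle b–a–e–d–b, so G is not a forest; only forests have treewidth ≤ 1, hence tw(G) ≥ 2. Combining the bounds, tw(G) = 2.

Treewidth 2.
One optimal decomposition is:
Bags: B1 = {a, b, e}  B2 = {b, d, e}  B3 = {b, c, e}
Tree: B1–B2, B2–B3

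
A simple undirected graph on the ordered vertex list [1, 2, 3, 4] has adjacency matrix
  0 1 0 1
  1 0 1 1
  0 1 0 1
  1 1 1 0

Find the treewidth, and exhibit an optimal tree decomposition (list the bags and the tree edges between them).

The largest bag has 3 vertices, giving width 2; this decomposition certifies tw(G) ≤ 2. Conversely, {1, 2, 4} is a clique of size 3, and the vertices of any clique must share a bag in every tree decomposition; so some bag has ≥ 3 vertices and tw(G) ≥ 2. Therefore the treewidth is 2.

Treewidth 2.
One such decomposition:
Bags: B1 = {1, 2, 4}  B2 = {2, 3, 4}
Tree: B1–B2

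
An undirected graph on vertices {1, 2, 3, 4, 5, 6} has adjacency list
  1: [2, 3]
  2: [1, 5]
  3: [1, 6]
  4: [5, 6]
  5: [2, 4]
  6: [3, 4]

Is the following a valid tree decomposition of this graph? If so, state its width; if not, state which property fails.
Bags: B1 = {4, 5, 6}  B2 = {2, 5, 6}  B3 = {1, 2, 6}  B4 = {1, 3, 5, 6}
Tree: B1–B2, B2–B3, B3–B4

A tree decomposition must satisfy three properties: every vertex lies in some bag; for every edge, both endpoints lie together in some bag; and for every vertex, the bags containing it form a connected subtree. Here bags containing vertex 5 are not connected in the tree, so the decomposition is invalid.

No — bags containing vertex 5 are not connected in the tree.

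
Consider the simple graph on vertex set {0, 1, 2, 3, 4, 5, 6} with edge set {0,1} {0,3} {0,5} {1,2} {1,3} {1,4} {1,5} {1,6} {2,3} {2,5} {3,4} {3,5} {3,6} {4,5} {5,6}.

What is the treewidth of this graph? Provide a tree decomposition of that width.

Treewidth 3.
One optimal decomposition is:
Bags: B1 = {1, 3, 5, 6}  B2 = {1, 3, 4, 5}  B3 = {0, 1, 3, 5}  B4 = {1, 2, 3, 5}
Tree: B1–B2, B1–B3, B3–B4

Every bag has size at most 4, so the width is 4 − 1 = 3 and tw(G) ≤ 3. On the other hand G contains the 4-clique {0, 1, 3, 5}. A clique must lie in a single bag of any decomposition, so no decomposition can have width below 3. Combining the bounds, tw(G) = 3.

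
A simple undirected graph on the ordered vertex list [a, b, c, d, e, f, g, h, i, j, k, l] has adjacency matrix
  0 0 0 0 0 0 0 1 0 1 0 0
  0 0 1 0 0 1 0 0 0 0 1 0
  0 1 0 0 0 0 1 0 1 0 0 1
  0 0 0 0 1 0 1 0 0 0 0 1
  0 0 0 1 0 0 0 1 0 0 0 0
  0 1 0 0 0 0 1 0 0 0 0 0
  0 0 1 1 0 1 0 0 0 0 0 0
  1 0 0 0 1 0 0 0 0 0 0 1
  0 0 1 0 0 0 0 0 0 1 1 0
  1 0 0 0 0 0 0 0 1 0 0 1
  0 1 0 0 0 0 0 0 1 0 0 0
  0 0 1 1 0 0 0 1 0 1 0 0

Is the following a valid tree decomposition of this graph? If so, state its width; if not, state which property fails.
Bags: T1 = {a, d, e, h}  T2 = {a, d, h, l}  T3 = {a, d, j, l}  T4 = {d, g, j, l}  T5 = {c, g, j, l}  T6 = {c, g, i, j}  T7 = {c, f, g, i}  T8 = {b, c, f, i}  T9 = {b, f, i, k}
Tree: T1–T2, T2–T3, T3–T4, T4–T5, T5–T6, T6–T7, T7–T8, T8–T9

Every vertex of G appears in some bag (union = {a, b, c, d, e, f, g, h, i, j, k, l}); every edge is covered by a bag; and for each vertex v the set of bags containing v is connected in the bag tree. The decomposition is therefore valid. The largest bag has 4 vertices, so the width is 3.

Yes; width 3.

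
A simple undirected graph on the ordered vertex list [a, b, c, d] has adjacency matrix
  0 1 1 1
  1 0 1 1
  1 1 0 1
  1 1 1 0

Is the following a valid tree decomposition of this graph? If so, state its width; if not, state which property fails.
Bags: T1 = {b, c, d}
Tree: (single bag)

No — vertex a appears in no bag.

A tree decomposition must satisfy three properties: every vertex lies in some bag; for every edge, both endpoints lie together in some bag; and for every vertex, the bags containing it form a connected subtree. Here vertex a appears in no bag, so the decomposition is invalid.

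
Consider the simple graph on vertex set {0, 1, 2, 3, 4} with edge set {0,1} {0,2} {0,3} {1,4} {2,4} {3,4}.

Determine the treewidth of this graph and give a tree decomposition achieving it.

Treewidth 2.
One optimal decomposition is:
Bags: B1 = {0, 1, 4}  B2 = {0, 3, 4}  B3 = {0, 2, 4}
Tree: B1–B2, B2–B3

Every bag has size at most 3, so the width is 3 − 1 = 2 and tw(G) ≤ 2. For the lower bound, G contains the cycle 1–0–3–4–1, so G is not a forest; only forests have treewidth ≤ 1, hence tw(G) ≥ 2. Therefore the treewidth is 2.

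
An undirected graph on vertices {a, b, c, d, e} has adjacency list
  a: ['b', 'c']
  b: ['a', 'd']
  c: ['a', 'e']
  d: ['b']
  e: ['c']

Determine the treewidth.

A width-1 tree decomposition is:
Bags: B1 = {b, d}  B2 = {a, b}  B3 = {a, c}  B4 = {c, e}
Tree: B1–B2, B2–B3, B3–B4
Each bag holds 2 vertices, so the decomposition has width 1, which upper-bounds the treewidth. Any graph with an edge has treewidth ≥ 1, and G has the edge d–b. Combining the bounds, tw(G) = 1.

1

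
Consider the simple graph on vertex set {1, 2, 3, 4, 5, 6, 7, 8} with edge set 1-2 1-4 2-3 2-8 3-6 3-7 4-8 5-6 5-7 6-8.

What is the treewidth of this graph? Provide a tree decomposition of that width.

Every bag has size at most 3, so the width is 3 − 1 = 2 and tw(G) ≤ 2. The edges 1–4–8–2–1 form a cycle, so G is not a tree and its treewidth is at least 2. Hence tw(G) = 2 exactly.

Treewidth 2.
One such decomposition:
Bags: B1 = {1, 2, 4}  B2 = {2, 4, 8}  B3 = {2, 3, 8}  B4 = {3, 6, 8}  B5 = {3, 6, 7}  B6 = {5, 6, 7}
Tree: B1–B2, B2–B3, B3–B4, B4–B5, B5–B6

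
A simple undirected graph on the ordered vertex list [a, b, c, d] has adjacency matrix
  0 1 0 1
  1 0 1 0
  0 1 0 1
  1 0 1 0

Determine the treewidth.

A width-2 tree decomposition is:
Bags: B1 = {a, b, c}  B2 = {a, c, d}
Tree: B1–B2
Every bag has size at most 3, so the width is 3 − 1 = 2 and tw(G) ≤ 2. Since a–b–c–d–a is a cycle in G, G is not acyclic. Forests are exactly the graphs of treewidth ≤ 1, so tw(G) ≥ 2. Therefore the treewidth is 2.

2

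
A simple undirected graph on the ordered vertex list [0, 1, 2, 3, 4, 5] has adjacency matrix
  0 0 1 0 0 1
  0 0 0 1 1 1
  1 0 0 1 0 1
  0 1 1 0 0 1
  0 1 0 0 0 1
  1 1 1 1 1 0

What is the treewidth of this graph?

A width-2 tree decomposition is:
Bags: B1 = {1, 3, 5}  B2 = {1, 4, 5}  B3 = {2, 3, 5}  B4 = {0, 2, 5}
Tree: B1–B2, B1–B3, B3–B4
Each bag holds 3 vertices, so the decomposition has width 2, which upper-bounds the treewidth. On the other hand G contains the 3-clique {0, 2, 5}. A clique must lie in a single bag of any decomposition, so no decomposition can have width below 2. Combining the bounds, tw(G) = 2.

2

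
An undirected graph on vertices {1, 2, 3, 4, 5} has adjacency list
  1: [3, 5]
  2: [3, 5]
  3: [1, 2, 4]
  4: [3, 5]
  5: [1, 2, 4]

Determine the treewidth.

2

A width-2 tree decomposition is:
Bags: B1 = {1, 3, 5}  B2 = {2, 3, 5}  B3 = {3, 4, 5}
Tree: B1–B2, B2–B3
Each bag holds 3 vertices, so the decomposition has width 2, which upper-bounds the treewidth. Since 1–5–2–3–1 is a cycle in G, G is not acyclic. Forests are exactly the graphs of treewidth ≤ 1, so tw(G) ≥ 2. Therefore the treewidth is 2.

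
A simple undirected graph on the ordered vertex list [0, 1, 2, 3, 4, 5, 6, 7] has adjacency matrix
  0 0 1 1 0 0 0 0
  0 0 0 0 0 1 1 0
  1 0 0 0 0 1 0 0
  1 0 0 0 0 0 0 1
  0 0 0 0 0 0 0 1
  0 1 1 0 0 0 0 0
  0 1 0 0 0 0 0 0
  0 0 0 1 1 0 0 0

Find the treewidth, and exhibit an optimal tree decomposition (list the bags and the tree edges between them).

Treewidth 1.
Bags: B1 = {1, 6}  B2 = {1, 5}  B3 = {2, 5}  B4 = {0, 2}  B5 = {0, 3}  B6 = {3, 7}  B7 = {4, 7}
Tree: B1–B2, B2–B3, B3–B4, B4–B5, B5–B6, B6–B7

The largest bag has 2 vertices, giving width 1; this decomposition certifies tw(G) ≤ 1. Any graph with an edge has treewidth ≥ 1, and G has the edge 6–1. Combining the bounds, tw(G) = 1.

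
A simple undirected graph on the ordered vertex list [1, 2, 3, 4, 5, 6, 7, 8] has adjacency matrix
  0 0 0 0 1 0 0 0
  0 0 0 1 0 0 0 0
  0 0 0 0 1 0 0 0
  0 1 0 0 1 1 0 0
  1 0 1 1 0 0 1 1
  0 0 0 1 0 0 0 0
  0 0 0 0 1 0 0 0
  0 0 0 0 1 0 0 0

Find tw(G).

1

A width-1 tree decomposition is:
Bags: B1 = {5, 8}  B2 = {4, 5}  B3 = {5, 7}  B4 = {2, 4}  B5 = {1, 5}  B6 = {4, 6}  B7 = {3, 5}
Tree: B1–B2, B1–B3, B2–B4, B3–B5, B2–B6, B2–B7
Each bag holds 2 vertices, so the decomposition has width 1, which upper-bounds the treewidth. G has an edge, so its treewidth is at least 1. Combining the bounds, tw(G) = 1.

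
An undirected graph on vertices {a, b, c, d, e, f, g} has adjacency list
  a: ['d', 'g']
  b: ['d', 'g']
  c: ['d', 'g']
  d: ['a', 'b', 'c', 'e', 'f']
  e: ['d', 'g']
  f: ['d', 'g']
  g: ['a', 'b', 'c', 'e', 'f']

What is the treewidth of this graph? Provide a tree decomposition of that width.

The largest bag has 3 vertices, giving width 2; this decomposition certifies tw(G) ≤ 2. The edges g–a–d–c–g form a cycle, so G is not a tree and its treewidth is at least 2. The upper and lower bounds meet at 2, so that is the treewidth.

Treewidth 2.
One such decomposition:
Bags: B1 = {a, d, g}  B2 = {c, d, g}  B3 = {d, f, g}  B4 = {b, d, g}  B5 = {d, e, g}
Tree: B1–B2, B2–B3, B3–B4, B4–B5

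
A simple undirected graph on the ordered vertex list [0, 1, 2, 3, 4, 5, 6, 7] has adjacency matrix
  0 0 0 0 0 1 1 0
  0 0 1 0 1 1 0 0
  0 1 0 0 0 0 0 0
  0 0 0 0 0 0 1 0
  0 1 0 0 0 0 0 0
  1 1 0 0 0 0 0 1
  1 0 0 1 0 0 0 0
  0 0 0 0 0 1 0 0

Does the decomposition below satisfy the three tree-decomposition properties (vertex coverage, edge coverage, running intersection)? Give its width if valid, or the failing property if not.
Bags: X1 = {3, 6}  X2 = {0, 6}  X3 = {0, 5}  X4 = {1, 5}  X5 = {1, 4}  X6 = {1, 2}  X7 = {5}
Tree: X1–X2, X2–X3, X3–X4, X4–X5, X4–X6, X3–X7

A tree decomposition must satisfy three properties: every vertex lies in some bag; for every edge, both endpoints lie together in some bag; and for every vertex, the bags containing it form a connected subtree. Here vertex 7 appears in no bag, so the decomposition is invalid.

No — vertex 7 appears in no bag.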